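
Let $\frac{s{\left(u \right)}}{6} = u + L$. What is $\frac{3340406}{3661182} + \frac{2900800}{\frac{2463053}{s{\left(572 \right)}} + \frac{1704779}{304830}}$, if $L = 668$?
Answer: $\frac{16059220857685937887}{1863531879119379} \approx 8617.6$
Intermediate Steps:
$s{\left(u \right)} = 4008 + 6 u$ ($s{\left(u \right)} = 6 \left(u + 668\right) = 6 \left(668 + u\right) = 4008 + 6 u$)
$\frac{3340406}{3661182} + \frac{2900800}{\frac{2463053}{s{\left(572 \right)}} + \frac{1704779}{304830}} = \frac{3340406}{3661182} + \frac{2900800}{\frac{2463053}{4008 + 6 \cdot 572} + \frac{1704779}{304830}} = 3340406 \cdot \frac{1}{3661182} + \frac{2900800}{\frac{2463053}{4008 + 3432} + 1704779 \cdot \frac{1}{304830}} = \frac{1670203}{1830591} + \frac{2900800}{\frac{2463053}{7440} + \frac{1704779}{304830}} = \frac{1670203}{1830591} + \frac{2900800}{\frac{5089973345}{15119568}} = \frac{1670203}{1830591} + 2900800 \cdot \frac{15119568}{5089973345} = \frac{1670203}{1830591} + \frac{8771768570880}{1017994669} = \frac{16059220857685937887}{1863531879119379}$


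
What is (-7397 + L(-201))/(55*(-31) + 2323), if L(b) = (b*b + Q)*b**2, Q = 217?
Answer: 1641000421/618 ≈ 2.6553e+6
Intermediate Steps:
L(b) = b**2*(217 + b**2) (L(b) = (b*b + 217)*b**2 = (b**2 + 217)*b**2 = (217 + b**2)*b**2 = b**2*(217 + b**2))
(-7397 + L(-201))/(55*(-31) + 2323) = (-7397 + (-201)**2*(217 + (-201)**2))/(55*(-31) + 2323) = (-7397 + 40401*(217 + 40401))/(-1705 + 2323) = (-7397 + 40401*40618)/618 = (-7397 + 1641007818)*(1/618) = 1641000421*(1/618) = 1641000421/618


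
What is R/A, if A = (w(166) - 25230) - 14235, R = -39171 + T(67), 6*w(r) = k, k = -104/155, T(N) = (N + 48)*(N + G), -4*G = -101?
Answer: 53125785/73405108 ≈ 0.72373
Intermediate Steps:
G = 101/4 (G = -1/4*(-101) = 101/4 ≈ 25.250)
T(N) = (48 + N)*(101/4 + N) (T(N) = (N + 48)*(N + 101/4) = (48 + N)*(101/4 + N))
k = -104/155 (k = -104*1/155 = -104/155 ≈ -0.67097)
w(r) = -52/465 (w(r) = (1/6)*(-104/155) = -52/465)
R = -114249/4 (R = -39171 + (1212 + 67**2 + (293/4)*67) = -39171 + (1212 + 4489 + 19631/4) = -39171 + 42435/4 = -114249/4 ≈ -28562.)
A = -18351277/465 (A = (-52/465 - 25230) - 14235 = -11732002/465 - 14235 = -18351277/465 ≈ -39465.)
R/A = -114249/(4*(-18351277/465)) = -114249/4*(-465/18351277) = 53125785/73405108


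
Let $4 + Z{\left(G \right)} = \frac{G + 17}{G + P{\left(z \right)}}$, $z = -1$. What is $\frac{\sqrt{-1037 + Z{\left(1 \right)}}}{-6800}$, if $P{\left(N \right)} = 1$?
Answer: $- \frac{i \sqrt{258}}{3400} \approx - 0.0047242 i$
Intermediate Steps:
$Z{\left(G \right)} = -4 + \frac{17 + G}{1 + G}$ ($Z{\left(G \right)} = -4 + \frac{G + 17}{G + 1} = -4 + \frac{17 + G}{1 + G}$)
$\frac{\sqrt{-1037 + Z{\left(1 \right)}}}{-6800} = \frac{\sqrt{-1037 + \frac{13 - 3}{1 + 1}}}{-6800} = \sqrt{-1037 + \frac{13 - 3}{2}} \left(- \frac{1}{6800}\right) = \sqrt{-1037 + \frac{1}{2} \cdot 10} \left(- \frac{1}{6800}\right) = \sqrt{-1037 + 5} \left(- \frac{1}{6800}\right) = \sqrt{-1032} \left(- \frac{1}{6800}\right) = 2 i \sqrt{258} \left(- \frac{1}{6800}\right) = - \frac{i \sqrt{258}}{3400}$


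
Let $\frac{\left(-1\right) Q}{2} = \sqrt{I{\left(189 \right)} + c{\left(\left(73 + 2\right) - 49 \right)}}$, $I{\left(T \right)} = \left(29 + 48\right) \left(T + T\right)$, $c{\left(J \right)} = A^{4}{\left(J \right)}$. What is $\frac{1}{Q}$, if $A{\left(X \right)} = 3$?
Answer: $- \frac{\sqrt{3243}}{19458} \approx -0.0029267$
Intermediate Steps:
$c{\left(J \right)} = 81$ ($c{\left(J \right)} = 3^{4} = 81$)
$I{\left(T \right)} = 154 T$ ($I{\left(T \right)} = 77 \cdot 2 T = 154 T$)
$Q = - 6 \sqrt{3243}$ ($Q = - 2 \sqrt{154 \cdot 189 + 81} = - 2 \sqrt{29106 + 81} = - 2 \sqrt{29187} = - 2 \cdot 3 \sqrt{3243} = - 6 \sqrt{3243} \approx -341.68$)
$\frac{1}{Q} = \frac{1}{\left(-6\right) \sqrt{3243}} = - \frac{\sqrt{3243}}{19458}$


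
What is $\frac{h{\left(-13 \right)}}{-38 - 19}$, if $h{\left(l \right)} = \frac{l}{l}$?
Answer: $- \frac{1}{57} \approx -0.017544$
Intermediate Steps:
$h{\left(l \right)} = 1$
$\frac{h{\left(-13 \right)}}{-38 - 19} = 1 \frac{1}{-38 - 19} = 1 \frac{1}{-57} = 1 \left(- \frac{1}{57}\right) = - \frac{1}{57}$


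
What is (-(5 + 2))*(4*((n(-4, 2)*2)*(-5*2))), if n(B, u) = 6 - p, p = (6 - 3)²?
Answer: -1680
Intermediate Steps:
p = 9 (p = 3² = 9)
n(B, u) = -3 (n(B, u) = 6 - 1*9 = 6 - 9 = -3)
(-(5 + 2))*(4*((n(-4, 2)*2)*(-5*2))) = (-(5 + 2))*(4*((-3*2)*(-5*2))) = (-1*7)*(4*(-6*(-10))) = -28*60 = -7*240 = -1680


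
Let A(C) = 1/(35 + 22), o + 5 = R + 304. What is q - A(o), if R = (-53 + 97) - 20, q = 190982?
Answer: 10885973/57 ≈ 1.9098e+5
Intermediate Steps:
R = 24 (R = 44 - 20 = 24)
o = 323 (o = -5 + (24 + 304) = -5 + 328 = 323)
A(C) = 1/57
q - A(o) = 190982 - 1*1/57 = 190982 - 1/57 = 10885973/57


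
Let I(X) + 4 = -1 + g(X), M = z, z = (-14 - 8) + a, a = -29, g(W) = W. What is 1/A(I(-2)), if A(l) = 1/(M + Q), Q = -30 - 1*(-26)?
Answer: -55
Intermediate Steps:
Q = -4 (Q = -30 + 26 = -4)
z = -51 (z = (-14 - 8) - 29 = -22 - 29 = -51)
M = -51
I(X) = -5 + X (I(X) = -4 + (-1 + X) = -5 + X)
A(l) = -1/55 (A(l) = 1/(-51 - 4) = 1/(-55) = -1/55)
1/A(I(-2)) = 1/(-1/55) = -55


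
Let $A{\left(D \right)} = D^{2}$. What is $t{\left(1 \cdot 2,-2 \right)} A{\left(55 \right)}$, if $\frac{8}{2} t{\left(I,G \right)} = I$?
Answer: $\frac{3025}{2} \approx 1512.5$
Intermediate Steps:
$t{\left(I,G \right)} = \frac{I}{4}$
$t{\left(1 \cdot 2,-2 \right)} A{\left(55 \right)} = \frac{1 \cdot 2}{4} \cdot 55^{2} = \frac{1}{4} \cdot 2 \cdot 3025 = \frac{1}{2} \cdot 3025 = \frac{3025}{2}$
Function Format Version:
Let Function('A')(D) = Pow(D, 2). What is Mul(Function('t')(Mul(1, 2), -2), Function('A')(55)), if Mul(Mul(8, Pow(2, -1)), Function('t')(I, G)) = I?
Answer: Rational(3025, 2) ≈ 1512.5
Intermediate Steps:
Function('t')(I, G) = Mul(Rational(1, 4), I)
Mul(Function('t')(Mul(1, 2), -2), Function('A')(55)) = Mul(Mul(Rational(1, 4), Mul(1, 2)), Pow(55, 2)) = Mul(Mul(Rational(1, 4), 2), 3025) = Mul(Rational(1, 2), 3025) = Rational(3025, 2)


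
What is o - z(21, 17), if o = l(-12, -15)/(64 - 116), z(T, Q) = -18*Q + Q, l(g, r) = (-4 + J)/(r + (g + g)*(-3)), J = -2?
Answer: 142767/494 ≈ 289.00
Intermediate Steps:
l(g, r) = -6/(r - 6*g) (l(g, r) = (-4 - 2)/(r + (g + g)*(-3)) = -6/(r + (2*g)*(-3)) = -6/(r - 6*g))
z(T, Q) = -17*Q
o = 1/494 (o = (6/(-1*(-15) + 6*(-12)))/(64 - 116) = (6/(15 - 72))/(-52) = (6/(-57))*(-1/52) = (6*(-1/57))*(-1/52) = -2/19*(-1/52) = 1/494 ≈ 0.0020243)
o - z(21, 17) = 1/494 - (-17)*17 = 1/494 - 1*(-289) = 1/494 + 289 = 142767/494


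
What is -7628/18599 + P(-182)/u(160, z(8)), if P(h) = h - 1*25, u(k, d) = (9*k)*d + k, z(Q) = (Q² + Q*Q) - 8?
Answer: -57529951/139864480 ≈ -0.41133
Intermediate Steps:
z(Q) = -8 + 2*Q² (z(Q) = (Q² + Q²) - 8 = 2*Q² - 8 = -8 + 2*Q²)
u(k, d) = k + 9*d*k (u(k, d) = 9*d*k + k = k + 9*d*k)
P(h) = -25 + h (P(h) = h - 25 = -25 + h)
-7628/18599 + P(-182)/u(160, z(8)) = -7628/18599 + (-25 - 182)/((160*(1 + 9*(-8 + 2*8²)))) = -7628*1/18599 - 207*1/(160*(1 + 9*(-8 + 2*64))) = -7628/18599 - 207*1/(160*(1 + 9*(-8 + 128))) = -7628/18599 - 207*1/(160*(1 + 9*120)) = -7628/18599 - 207*1/(160*(1 + 1080)) = -7628/18599 - 207/(160*1081) = -7628/18599 - 207/172960 = -7628/18599 - 207*1/172960 = -7628/18599 - 9/7520 = -57529951/139864480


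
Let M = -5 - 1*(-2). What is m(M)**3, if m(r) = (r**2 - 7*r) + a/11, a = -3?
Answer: 34965783/1331 ≈ 26270.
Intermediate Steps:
M = -3 (M = -5 + 2 = -3)
m(r) = -3/11 + r**2 - 7*r (m(r) = (r**2 - 7*r) - 3/11 = -3/11 + r**2 - 7*r)
m(M)**3 = (-3/11 + (-3)**2 - 7*(-3))**3 = (-3/11 + 9 + 21)**3 = (327/11)**3 = 34965783/1331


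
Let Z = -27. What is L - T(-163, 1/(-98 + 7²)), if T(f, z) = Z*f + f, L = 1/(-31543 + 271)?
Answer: -132530737/31272 ≈ -4238.0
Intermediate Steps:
L = -1/31272 (L = 1/(-31272) = -1/31272 ≈ -3.1977e-5)
T(f, z) = -26*f (T(f, z) = -27*f + f = -26*f)
L - T(-163, 1/(-98 + 7²)) = -1/31272 - (-26)*(-163) = -1/31272 - 1*4238 = -1/31272 - 4238 = -132530737/31272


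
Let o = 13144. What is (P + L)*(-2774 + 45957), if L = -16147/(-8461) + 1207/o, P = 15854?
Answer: 2456371248629683/3587464 ≈ 6.8471e+8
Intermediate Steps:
L = 222448595/111211384 (L = -16147/(-8461) + 1207/13144 = -16147*(-1/8461) + 1207*(1/13144) = 16147/8461 + 1207/13144 = 222448595/111211384 ≈ 2.0002)
(P + L)*(-2774 + 45957) = (15854 + 222448595/111211384)*(-2774 + 45957) = (1763367730531/111211384)*43183 = 2456371248629683/3587464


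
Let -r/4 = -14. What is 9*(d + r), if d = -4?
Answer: 468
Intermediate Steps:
r = 56 (r = -4*(-14) = 56)
9*(d + r) = 9*(-4 + 56) = 9*52 = 468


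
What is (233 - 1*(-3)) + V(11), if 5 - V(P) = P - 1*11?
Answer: 241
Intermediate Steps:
V(P) = 16 - P (V(P) = 5 - (P - 1*11) = 5 - (P - 11) = 5 - (-11 + P) = 5 + (11 - P) = 16 - P)
(233 - 1*(-3)) + V(11) = (233 - 1*(-3)) + (16 - 1*11) = (233 + 3) + (16 - 11) = 236 + 5 = 241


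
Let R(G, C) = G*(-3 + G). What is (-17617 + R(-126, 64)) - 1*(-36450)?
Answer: 35087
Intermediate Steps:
(-17617 + R(-126, 64)) - 1*(-36450) = (-17617 - 126*(-3 - 126)) - 1*(-36450) = (-17617 - 126*(-129)) + 36450 = (-17617 + 16254) + 36450 = -1363 + 36450 = 35087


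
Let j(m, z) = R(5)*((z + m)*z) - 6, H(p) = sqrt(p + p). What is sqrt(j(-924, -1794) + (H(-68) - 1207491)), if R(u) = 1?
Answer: sqrt(3668595 + 2*I*sqrt(34)) ≈ 1915.4 + 0.003*I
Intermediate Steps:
H(p) = sqrt(2)*sqrt(p) (H(p) = sqrt(2*p) = sqrt(2)*sqrt(p))
j(m, z) = -6 + z*(m + z) (j(m, z) = 1*((z + m)*z) - 6 = 1*((m + z)*z) - 6 = 1*(z*(m + z)) - 6 = z*(m + z) - 6 = -6 + z*(m + z))
sqrt(j(-924, -1794) + (H(-68) - 1207491)) = sqrt((-6 + (-1794)**2 - 924*(-1794)) + (sqrt(2)*sqrt(-68) - 1207491)) = sqrt((-6 + 3218436 + 1657656) + (sqrt(2)*(2*I*sqrt(17)) - 1207491)) = sqrt(4876086 + (2*I*sqrt(34) - 1207491)) = sqrt(4876086 + (-1207491 + 2*I*sqrt(34))) = sqrt(3668595 + 2*I*sqrt(34))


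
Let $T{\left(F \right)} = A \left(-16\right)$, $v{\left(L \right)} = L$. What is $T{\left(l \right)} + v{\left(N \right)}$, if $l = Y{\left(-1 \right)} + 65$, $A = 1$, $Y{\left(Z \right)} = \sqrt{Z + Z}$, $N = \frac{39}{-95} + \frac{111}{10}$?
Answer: $- \frac{1009}{190} \approx -5.3105$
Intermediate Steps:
$N = \frac{2031}{190}$ ($N = 39 \left(- \frac{1}{95}\right) + 111 \cdot \frac{1}{10} = - \frac{39}{95} + \frac{111}{10} = \frac{2031}{190} \approx 10.689$)
$Y{\left(Z \right)} = \sqrt{2} \sqrt{Z}$ ($Y{\left(Z \right)} = \sqrt{2 Z} = \sqrt{2} \sqrt{Z}$)
$l = 65 + i \sqrt{2}$ ($l = \sqrt{2} \sqrt{-1} + 65 = \sqrt{2} i + 65 = i \sqrt{2} + 65 = 65 + i \sqrt{2} \approx 65.0 + 1.4142 i$)
$T{\left(F \right)} = -16$ ($T{\left(F \right)} = 1 \left(-16\right) = -16$)
$T{\left(l \right)} + v{\left(N \right)} = -16 + \frac{2031}{190} = - \frac{1009}{190}$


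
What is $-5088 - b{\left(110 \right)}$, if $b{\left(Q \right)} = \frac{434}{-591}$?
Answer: $- \frac{3006574}{591} \approx -5087.3$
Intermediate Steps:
$b{\left(Q \right)} = - \frac{434}{591}$ ($b{\left(Q \right)} = 434 \left(- \frac{1}{591}\right) = - \frac{434}{591}$)
$-5088 - b{\left(110 \right)} = -5088 - - \frac{434}{591} = -5088 + \frac{434}{591} = - \frac{3006574}{591}$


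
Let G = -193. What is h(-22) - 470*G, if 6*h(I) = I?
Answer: 272119/3 ≈ 90706.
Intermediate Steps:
h(I) = I/6
h(-22) - 470*G = (⅙)*(-22) - 470*(-193) = -11/3 + 90710 = 272119/3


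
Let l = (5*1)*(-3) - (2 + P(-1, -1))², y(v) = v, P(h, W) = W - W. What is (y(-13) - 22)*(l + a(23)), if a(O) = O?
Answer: -140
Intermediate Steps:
P(h, W) = 0
l = -19 (l = (5*1)*(-3) - (2 + 0)² = 5*(-3) - 1*2² = -15 - 1*4 = -15 - 4 = -19)
(y(-13) - 22)*(l + a(23)) = (-13 - 22)*(-19 + 23) = -35*4 = -140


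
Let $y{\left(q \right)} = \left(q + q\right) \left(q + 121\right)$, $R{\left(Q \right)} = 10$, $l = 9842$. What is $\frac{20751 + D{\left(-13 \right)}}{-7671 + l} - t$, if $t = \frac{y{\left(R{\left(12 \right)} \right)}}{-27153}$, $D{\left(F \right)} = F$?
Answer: $\frac{568786934}{58949163} \approx 9.6488$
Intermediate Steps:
$y{\left(q \right)} = 2 q \left(121 + q\right)$
$t = - \frac{2620}{27153}$ ($t = \frac{2 \cdot 10 \left(121 + 10\right)}{-27153} = 2 \cdot 10 \cdot 131 \left(- \frac{1}{27153}\right) = 2620 \left(- \frac{1}{27153}\right) = - \frac{2620}{27153} \approx -0.09649$)
$\frac{20751 + D{\left(-13 \right)}}{-7671 + l} - t = \frac{20751 - 13}{-7671 + 9842} - - \frac{2620}{27153} = \frac{20738}{2171} + \frac{2620}{27153} = \frac{568786934}{58949163}$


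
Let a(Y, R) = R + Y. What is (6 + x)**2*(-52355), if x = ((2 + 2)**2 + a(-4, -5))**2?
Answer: -158373875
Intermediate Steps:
x = 49 (x = ((2 + 2)**2 + (-5 - 4))**2 = (4**2 - 9)**2 = (16 - 9)**2 = 7**2 = 49)
(6 + x)**2*(-52355) = (6 + 49)**2*(-52355) = 55**2*(-52355) = 3025*(-52355) = -158373875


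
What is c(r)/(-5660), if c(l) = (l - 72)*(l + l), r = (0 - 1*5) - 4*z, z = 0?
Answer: -77/566 ≈ -0.13604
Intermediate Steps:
r = -5 (r = (0 - 1*5) - 4*0 = (0 - 5) + 0 = -5 + 0 = -5)
c(l) = 2*l*(-72 + l) (c(l) = (-72 + l)*(2*l) = 2*l*(-72 + l))
c(r)/(-5660) = (2*(-5)*(-72 - 5))/(-5660) = (2*(-5)*(-77))*(-1/5660) = 770*(-1/5660) = -77/566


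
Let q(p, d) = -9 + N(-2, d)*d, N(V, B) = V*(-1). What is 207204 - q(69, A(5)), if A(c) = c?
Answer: 207203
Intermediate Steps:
N(V, B) = -V
q(p, d) = -9 + 2*d (q(p, d) = -9 + (-1*(-2))*d = -9 + 2*d)
207204 - q(69, A(5)) = 207204 - (-9 + 2*5) = 207204 - (-9 + 10) = 207204 - 1*1 = 207204 - 1 = 207203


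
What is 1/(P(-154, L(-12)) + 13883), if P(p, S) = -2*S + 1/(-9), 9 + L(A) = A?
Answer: 9/125324 ≈ 7.1814e-5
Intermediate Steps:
L(A) = -9 + A
P(p, S) = -⅑ - 2*S (P(p, S) = -2*S - ⅑ = -⅑ - 2*S)
1/(P(-154, L(-12)) + 13883) = 1/((-⅑ - 2*(-9 - 12)) + 13883) = 1/((-⅑ - 2*(-21)) + 13883) = 1/((-⅑ + 42) + 13883) = 1/(377/9 + 13883) = 1/(125324/9) = 9/125324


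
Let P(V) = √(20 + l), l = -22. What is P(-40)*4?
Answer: 4*I*√2 ≈ 5.6569*I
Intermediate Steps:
P(V) = I*√2 (P(V) = √(20 - 22) = √(-2) = I*√2)
P(-40)*4 = (I*√2)*4 = 4*I*√2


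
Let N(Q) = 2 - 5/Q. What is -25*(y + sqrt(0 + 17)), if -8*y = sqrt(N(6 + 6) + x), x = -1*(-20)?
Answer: -25*sqrt(17) + 25*sqrt(777)/48 ≈ -88.560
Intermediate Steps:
x = 20
y = -sqrt(777)/48 (y = -sqrt((2 - 5/(6 + 6)) + 20)/8 = -sqrt((2 - 5/12) + 20)/8 = -sqrt(19/12 + 20)/8 = -sqrt(777)/48 ≈ -0.58072)
-25*(y + sqrt(0 + 17)) = -25*(-sqrt(777)/48 + sqrt(0 + 17)) = -25*(-sqrt(777)/48 + sqrt(17)) = -25*(sqrt(17) - sqrt(777)/48) = -25*sqrt(17) + 25*sqrt(777)/48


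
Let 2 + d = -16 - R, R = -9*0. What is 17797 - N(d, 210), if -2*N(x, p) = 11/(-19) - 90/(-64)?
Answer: 21641655/1216 ≈ 17797.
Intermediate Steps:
R = 0
d = -18 (d = -2 + (-16 - 1*0) = -2 + (-16 + 0) = -2 - 16 = -18)
N(x, p) = -503/1216 (N(x, p) = -(11/(-19) - 90/(-64))/2 = -(11*(-1/19) - 90*(-1/64))/2 = -(-11/19 + 45/32)/2 = -½*503/608 = -503/1216)
17797 - N(d, 210) = 17797 - 1*(-503/1216) = 17797 + 503/1216 = 21641655/1216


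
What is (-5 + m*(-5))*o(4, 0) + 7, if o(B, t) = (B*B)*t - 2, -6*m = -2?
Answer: 61/3 ≈ 20.333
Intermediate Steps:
m = ⅓ (m = -⅙*(-2) = ⅓ ≈ 0.33333)
o(B, t) = -2 + t*B² (o(B, t) = B²*t - 2 = t*B² - 2 = -2 + t*B²)
(-5 + m*(-5))*o(4, 0) + 7 = (-5 + (⅓)*(-5))*(-2 + 0*4²) + 7 = (-5 - 5/3)*(-2 + 0*16) + 7 = -20*(-2 + 0)/3 + 7 = -20/3*(-2) + 7 = 40/3 + 7 = 61/3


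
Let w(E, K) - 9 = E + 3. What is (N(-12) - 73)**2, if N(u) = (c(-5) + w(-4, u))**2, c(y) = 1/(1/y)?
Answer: 4096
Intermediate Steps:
w(E, K) = 12 + E (w(E, K) = 9 + (E + 3) = 9 + (3 + E) = 12 + E)
c(y) = y
N(u) = 9 (N(u) = (-5 + (12 - 4))**2 = (-5 + 8)**2 = 3**2 = 9)
(N(-12) - 73)**2 = (9 - 73)**2 = (-64)**2 = 4096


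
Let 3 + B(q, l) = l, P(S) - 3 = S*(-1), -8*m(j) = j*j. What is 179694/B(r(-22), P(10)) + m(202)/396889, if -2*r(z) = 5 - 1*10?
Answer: -71318622971/3968890 ≈ -17969.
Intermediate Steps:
m(j) = -j**2/8 (m(j) = -j*j/8 = -j**2/8)
r(z) = 5/2 (r(z) = -(5 - 1*10)/2 = -(5 - 10)/2 = -1/2*(-5) = 5/2)
P(S) = 3 - S (P(S) = 3 + S*(-1) = 3 - S)
B(q, l) = -3 + l
179694/B(r(-22), P(10)) + m(202)/396889 = 179694/(-3 + (3 - 1*10)) - 1/8*202**2/396889 = 179694/(-3 + (3 - 10)) - 1/8*40804*(1/396889) = 179694/(-3 - 7) - 10201/2*1/396889 = 179694/(-10) - 10201/793778 = 179694*(-1/10) - 10201/793778 = -89847/5 - 10201/793778 = -71318622971/3968890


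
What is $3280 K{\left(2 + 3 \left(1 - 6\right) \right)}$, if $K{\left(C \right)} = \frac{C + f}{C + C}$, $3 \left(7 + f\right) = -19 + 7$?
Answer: $\frac{39360}{13} \approx 3027.7$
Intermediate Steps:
$f = -11$ ($f = -7 + \frac{-19 + 7}{3} = -7 + \frac{1}{3} \left(-12\right) = -7 - 4 = -11$)
$K{\left(C \right)} = \frac{-11 + C}{2 C}$ ($K{\left(C \right)} = \frac{C - 11}{C + C} = \frac{-11 + C}{2 C}$)
$3280 K{\left(2 + 3 \left(1 - 6\right) \right)} = 3280 \frac{-11 + \left(2 + 3 \left(1 - 6\right)\right)}{2 \left(2 + 3 \left(1 - 6\right)\right)} = 3280 \frac{-11 + \left(2 + 3 \left(-5\right)\right)}{2 \left(2 + 3 \left(-5\right)\right)} = 3280 \frac{-11 + \left(2 - 15\right)}{2 \left(2 - 15\right)} = 3280 \frac{-11 - 13}{2 \left(-13\right)} = 3280 \cdot \frac{1}{2} \left(- \frac{1}{13}\right) \left(-24\right) = 3280 \cdot \frac{12}{13} = \frac{39360}{13}$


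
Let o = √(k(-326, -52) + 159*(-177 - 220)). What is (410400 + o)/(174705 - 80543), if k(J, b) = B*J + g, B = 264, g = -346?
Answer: 205200/47081 + I*√149533/94162 ≈ 4.3584 + 0.0041067*I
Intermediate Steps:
k(J, b) = -346 + 264*J (k(J, b) = 264*J - 346 = -346 + 264*J)
o = I*√149533 (o = √((-346 + 264*(-326)) + 159*(-177 - 220)) = √((-346 - 86064) + 159*(-397)) = √(-86410 - 63123) = √(-149533) = I*√149533 ≈ 386.69*I)
(410400 + o)/(174705 - 80543) = (410400 + I*√149533)/(174705 - 80543) = (410400 + I*√149533)/94162 = (410400 + I*√149533)*(1/94162) = 205200/47081 + I*√149533/94162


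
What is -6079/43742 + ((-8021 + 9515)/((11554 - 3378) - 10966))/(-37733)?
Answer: -35550099999/255830117330 ≈ -0.13896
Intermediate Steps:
-6079/43742 + ((-8021 + 9515)/((11554 - 3378) - 10966))/(-37733) = -6079*1/43742 + (1494/(8176 - 10966))*(-1/37733) = -6079/43742 + (1494/(-2790))*(-1/37733) = -6079/43742 + (1494*(-1/2790))*(-1/37733) = -6079/43742 - 83/155*(-1/37733) = -6079/43742 + 83/5848615 = -35550099999/255830117330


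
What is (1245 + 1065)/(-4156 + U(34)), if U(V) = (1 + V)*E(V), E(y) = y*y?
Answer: 1155/18152 ≈ 0.063629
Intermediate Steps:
E(y) = y²
U(V) = V²*(1 + V) (U(V) = (1 + V)*V² = V²*(1 + V))
(1245 + 1065)/(-4156 + U(34)) = (1245 + 1065)/(-4156 + 34²*(1 + 34)) = 2310/(-4156 + 1156*35) = 2310/(-4156 + 40460) = 2310/36304 = 2310*(1/36304) = 1155/18152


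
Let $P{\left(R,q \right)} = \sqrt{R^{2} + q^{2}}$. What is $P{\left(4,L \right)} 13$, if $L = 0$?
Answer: $52$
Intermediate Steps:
$P{\left(4,L \right)} 13 = \sqrt{4^{2} + 0^{2}} \cdot 13 = \sqrt{16 + 0} \cdot 13 = \sqrt{16} \cdot 13 = 4 \cdot 13 = 52$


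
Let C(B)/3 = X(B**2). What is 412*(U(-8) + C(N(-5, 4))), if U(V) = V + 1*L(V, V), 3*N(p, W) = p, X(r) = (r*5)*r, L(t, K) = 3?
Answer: 1231880/27 ≈ 45625.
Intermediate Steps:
X(r) = 5*r**2 (X(r) = (5*r)*r = 5*r**2)
N(p, W) = p/3
U(V) = 3 + V (U(V) = V + 1*3 = V + 3 = 3 + V)
C(B) = 15*B**4 (C(B) = 3*(5*(B**2)**2) = 3*(5*B**4) = 15*B**4)
412*(U(-8) + C(N(-5, 4))) = 412*((3 - 8) + 15*((1/3)*(-5))**4) = 412*(-5 + 15*(-5/3)**4) = 412*(-5 + 15*(625/81)) = 412*(-5 + 3125/27) = 412*(2990/27) = 1231880/27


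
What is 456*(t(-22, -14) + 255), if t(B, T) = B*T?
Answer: 256728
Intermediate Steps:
456*(t(-22, -14) + 255) = 456*(-22*(-14) + 255) = 456*(308 + 255) = 456*563 = 256728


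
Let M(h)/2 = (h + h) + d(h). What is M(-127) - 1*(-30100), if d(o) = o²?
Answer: 61850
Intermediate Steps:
M(h) = 2*h² + 4*h (M(h) = 2*((h + h) + h²) = 2*(2*h + h²) = 2*(h² + 2*h) = 2*h² + 4*h)
M(-127) - 1*(-30100) = 2*(-127)*(2 - 127) - 1*(-30100) = 2*(-127)*(-125) + 30100 = 31750 + 30100 = 61850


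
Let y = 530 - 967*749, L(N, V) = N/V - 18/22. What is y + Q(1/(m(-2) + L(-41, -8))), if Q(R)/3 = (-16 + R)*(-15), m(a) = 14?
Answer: -129423347/179 ≈ -7.2304e+5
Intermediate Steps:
L(N, V) = -9/11 + N/V (L(N, V) = N/V - 18*1/22 = N/V - 9/11 = -9/11 + N/V)
Q(R) = 720 - 45*R (Q(R) = 3*((-16 + R)*(-15)) = 3*(240 - 15*R) = 720 - 45*R)
y = -723753 (y = 530 - 724283 = -723753)
y + Q(1/(m(-2) + L(-41, -8))) = -723753 + (720 - 45/(14 + (-9/11 - 41/(-8)))) = -723753 + (720 - 45/(14 + (-9/11 - 41*(-⅛)))) = -723753 + (720 - 45/(14 + (-9/11 + 41/8))) = -723753 + (720 - 45/(14 + 379/88)) = -723753 + (720 - 45/1611/88) = -723753 + (720 - 45*88/1611) = -723753 + (720 - 440/179) = -723753 + 128440/179 = -129423347/179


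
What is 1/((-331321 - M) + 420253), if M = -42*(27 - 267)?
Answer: 1/78852 ≈ 1.2682e-5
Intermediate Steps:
M = 10080 (M = -42*(-240) = 10080)
1/((-331321 - M) + 420253) = 1/((-331321 - 1*10080) + 420253) = 1/((-331321 - 10080) + 420253) = 1/(-341401 + 420253) = 1/78852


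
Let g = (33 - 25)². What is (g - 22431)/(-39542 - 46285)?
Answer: 22367/85827 ≈ 0.26061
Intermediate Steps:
g = 64 (g = 8² = 64)
(g - 22431)/(-39542 - 46285) = (64 - 22431)/(-39542 - 46285) = -22367/(-85827) = -22367*(-1/85827) = 22367/85827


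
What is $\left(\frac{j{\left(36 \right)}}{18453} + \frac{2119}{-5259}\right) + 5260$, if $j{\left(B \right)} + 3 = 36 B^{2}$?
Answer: $\frac{170219802080}{32348109} \approx 5262.1$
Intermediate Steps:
$j{\left(B \right)} = -3 + 36 B^{2}$
$\left(\frac{j{\left(36 \right)}}{18453} + \frac{2119}{-5259}\right) + 5260 = \left(\frac{-3 + 36 \cdot 36^{2}}{18453} + \frac{2119}{-5259}\right) + 5260 = \left(\left(-3 + 36 \cdot 1296\right) \frac{1}{18453} + 2119 \left(- \frac{1}{5259}\right)\right) + 5260 = \left(\left(-3 + 46656\right) \frac{1}{18453} - \frac{2119}{5259}\right) + 5260 = \left(46653 \cdot \frac{1}{18453} - \frac{2119}{5259}\right) + 5260 = \left(\frac{15551}{6151} - \frac{2119}{5259}\right) + 5260 = \frac{68748740}{32348109} + 5260 = \frac{170219802080}{32348109}$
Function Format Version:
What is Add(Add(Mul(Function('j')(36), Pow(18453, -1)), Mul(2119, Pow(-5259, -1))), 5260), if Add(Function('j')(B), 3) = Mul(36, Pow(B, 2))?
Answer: Rational(170219802080, 32348109) ≈ 5262.1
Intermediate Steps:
Function('j')(B) = Add(-3, Mul(36, Pow(B, 2)))
Add(Add(Mul(Function('j')(36), Pow(18453, -1)), Mul(2119, Pow(-5259, -1))), 5260) = Add(Add(Mul(Add(-3, Mul(36, Pow(36, 2))), Pow(18453, -1)), Mul(2119, Pow(-5259, -1))), 5260) = Add(Add(Mul(Add(-3, Mul(36, 1296)), Rational(1, 18453)), Mul(2119, Rational(-1, 5259))), 5260) = Add(Add(Mul(Add(-3, 46656), Rational(1, 18453)), Rational(-2119, 5259)), 5260) = Add(Add(Mul(46653, Rational(1, 18453)), Rational(-2119, 5259)), 5260) = Add(Add(Rational(15551, 6151), Rational(-2119, 5259)), 5260) = Add(Rational(68748740, 32348109), 5260) = Rational(170219802080, 32348109)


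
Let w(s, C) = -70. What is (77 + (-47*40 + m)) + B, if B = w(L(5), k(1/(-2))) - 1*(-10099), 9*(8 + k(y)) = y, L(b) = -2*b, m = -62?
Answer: 8164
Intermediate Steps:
k(y) = -8 + y/9
B = 10029 (B = -70 - 1*(-10099) = -70 + 10099 = 10029)
(77 + (-47*40 + m)) + B = (77 + (-47*40 - 62)) + 10029 = (77 + (-1880 - 62)) + 10029 = (77 - 1942) + 10029 = -1865 + 10029 = 8164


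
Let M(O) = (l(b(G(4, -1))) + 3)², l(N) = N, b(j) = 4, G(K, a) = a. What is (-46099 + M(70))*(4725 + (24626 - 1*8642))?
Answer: -953649450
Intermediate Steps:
M(O) = 49 (M(O) = (4 + 3)² = 7² = 49)
(-46099 + M(70))*(4725 + (24626 - 1*8642)) = (-46099 + 49)*(4725 + (24626 - 1*8642)) = -46050*(4725 + (24626 - 8642)) = -46050*(4725 + 15984) = -46050*20709 = -953649450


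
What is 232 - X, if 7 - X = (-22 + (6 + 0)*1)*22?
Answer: -127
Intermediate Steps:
X = 359 (X = 7 - (-22 + (6 + 0)*1)*22 = 7 - (-22 + 6*1)*22 = 7 - (-22 + 6)*22 = 7 - (-16)*22 = 7 - 1*(-352) = 7 + 352 = 359)
232 - X = 232 - 1*359 = 232 - 359 = -127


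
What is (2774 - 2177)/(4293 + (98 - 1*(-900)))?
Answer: 597/5291 ≈ 0.11283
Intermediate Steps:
(2774 - 2177)/(4293 + (98 - 1*(-900))) = 597/(4293 + (98 + 900)) = 597/(4293 + 998) = 597/5291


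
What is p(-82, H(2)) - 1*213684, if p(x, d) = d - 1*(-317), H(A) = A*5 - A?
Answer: -213359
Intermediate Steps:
H(A) = 4*A (H(A) = 5*A - A = 4*A)
p(x, d) = 317 + d (p(x, d) = d + 317 = 317 + d)
p(-82, H(2)) - 1*213684 = (317 + 4*2) - 1*213684 = (317 + 8) - 213684 = 325 - 213684 = -213359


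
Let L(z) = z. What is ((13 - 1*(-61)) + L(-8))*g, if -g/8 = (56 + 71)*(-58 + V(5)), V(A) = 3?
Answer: 3688080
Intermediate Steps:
g = 55880 (g = -8*(56 + 71)*(-58 + 3) = -1016*(-55) = -8*(-6985) = 55880)
((13 - 1*(-61)) + L(-8))*g = ((13 - 1*(-61)) - 8)*55880 = ((13 + 61) - 8)*55880 = (74 - 8)*55880 = 66*55880 = 3688080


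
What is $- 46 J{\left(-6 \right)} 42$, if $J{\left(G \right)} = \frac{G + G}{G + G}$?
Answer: $-1932$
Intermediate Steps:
$J{\left(G \right)} = 1$ ($J{\left(G \right)} = \frac{2 G}{2 G} = 2 G \frac{1}{2 G} = 1$)
$- 46 J{\left(-6 \right)} 42 = \left(-46\right) 1 \cdot 42 = \left(-46\right) 42 = -1932$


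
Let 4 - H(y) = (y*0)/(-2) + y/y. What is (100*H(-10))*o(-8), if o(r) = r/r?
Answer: 300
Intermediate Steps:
o(r) = 1
H(y) = 3 (H(y) = 4 - ((y*0)/(-2) + y/y) = 4 - (0*(-½) + 1) = 4 - (0 + 1) = 4 - 1*1 = 4 - 1 = 3)
(100*H(-10))*o(-8) = (100*3)*1 = 300*1 = 300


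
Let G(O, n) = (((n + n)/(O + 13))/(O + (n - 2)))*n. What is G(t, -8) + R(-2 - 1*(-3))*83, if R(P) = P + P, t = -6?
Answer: 1154/7 ≈ 164.86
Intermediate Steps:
R(P) = 2*P
G(O, n) = 2*n²/((13 + O)*(-2 + O + n)) (G(O, n) = (((2*n)/(13 + O))/(O + (-2 + n)))*n = ((2*n/(13 + O))/(-2 + O + n))*n = (2*n/((13 + O)*(-2 + O + n)))*n = 2*n²/((13 + O)*(-2 + O + n)))
G(t, -8) + R(-2 - 1*(-3))*83 = 2*(-8)²/(-26 + (-6)² + 11*(-6) + 13*(-8) - 6*(-8)) + (2*(-2 - 1*(-3)))*83 = 2*64/(-26 + 36 - 66 - 104 + 48) + (2*(-2 + 3))*83 = 2*64/(-112) + (2*1)*83 = 2*64*(-1/112) + 2*83 = -8/7 + 166 = 1154/7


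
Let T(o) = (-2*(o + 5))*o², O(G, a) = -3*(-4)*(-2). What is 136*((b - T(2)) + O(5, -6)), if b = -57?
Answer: -3400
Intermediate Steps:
O(G, a) = -24 (O(G, a) = 12*(-2) = -24)
T(o) = o²*(-10 - 2*o) (T(o) = (-2*(5 + o))*o² = (-10 - 2*o)*o² = o²*(-10 - 2*o))
136*((b - T(2)) + O(5, -6)) = 136*((-57 - 2*2²*(-5 - 1*2)) - 24) = 136*((-57 - 2*4*(-5 - 2)) - 24) = 136*((-57 - 2*4*(-7)) - 24) = 136*((-57 - 1*(-56)) - 24) = 136*((-57 + 56) - 24) = 136*(-1 - 24) = 136*(-25) = -3400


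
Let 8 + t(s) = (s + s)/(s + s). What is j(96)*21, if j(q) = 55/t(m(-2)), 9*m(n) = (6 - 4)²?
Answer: -165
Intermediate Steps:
m(n) = 4/9 (m(n) = (6 - 4)²/9 = (⅑)*2² = (⅑)*4 = 4/9)
t(s) = -7 (t(s) = -8 + (s + s)/(s + s) = -8 + (2*s)/((2*s)) = -8 + (2*s)*(1/(2*s)) = -8 + 1 = -7)
j(q) = -55/7 (j(q) = 55/(-7) = 55*(-⅐) = -55/7)
j(96)*21 = -55/7*21 = -165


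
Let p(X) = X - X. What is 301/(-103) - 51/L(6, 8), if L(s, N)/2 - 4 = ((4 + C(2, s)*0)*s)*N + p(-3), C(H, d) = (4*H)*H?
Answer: -123245/40376 ≈ -3.0524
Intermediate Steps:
C(H, d) = 4*H**2
p(X) = 0
L(s, N) = 8 + 8*N*s (L(s, N) = 8 + 2*(((4 + (4*2**2)*0)*s)*N + 0) = 8 + 2*(((4 + (4*4)*0)*s)*N + 0) = 8 + 2*(((4 + 16*0)*s)*N + 0) = 8 + 2*(((4 + 0)*s)*N + 0) = 8 + 2*((4*s)*N + 0) = 8 + 2*(4*N*s + 0) = 8 + 2*(4*N*s) = 8 + 8*N*s)
301/(-103) - 51/L(6, 8) = 301/(-103) - 51/(8 + 8*8*6) = 301*(-1/103) - 51/(8 + 384) = -301/103 - 51/392 = -123245/40376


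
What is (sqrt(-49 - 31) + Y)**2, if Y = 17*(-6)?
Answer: 10324 - 816*I*sqrt(5) ≈ 10324.0 - 1824.6*I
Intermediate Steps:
Y = -102
(sqrt(-49 - 31) + Y)**2 = (sqrt(-49 - 31) - 102)**2 = (sqrt(-80) - 102)**2 = (4*I*sqrt(5) - 102)**2 = (-102 + 4*I*sqrt(5))**2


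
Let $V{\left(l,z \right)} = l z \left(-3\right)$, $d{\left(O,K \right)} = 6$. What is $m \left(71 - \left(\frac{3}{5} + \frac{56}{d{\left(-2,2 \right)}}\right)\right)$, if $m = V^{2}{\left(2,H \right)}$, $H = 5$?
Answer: $54960$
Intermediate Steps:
$V{\left(l,z \right)} = - 3 l z$
$m = 900$ ($m = \left(\left(-3\right) 2 \cdot 5\right)^{2} = \left(-30\right)^{2} = 900$)
$m \left(71 - \left(\frac{3}{5} + \frac{56}{d{\left(-2,2 \right)}}\right)\right) = 900 \left(71 - \left(\frac{3}{5} + \frac{28}{3}\right)\right) = 900 \left(71 - \frac{149}{15}\right) = 900 \cdot \frac{916}{15} = 54960$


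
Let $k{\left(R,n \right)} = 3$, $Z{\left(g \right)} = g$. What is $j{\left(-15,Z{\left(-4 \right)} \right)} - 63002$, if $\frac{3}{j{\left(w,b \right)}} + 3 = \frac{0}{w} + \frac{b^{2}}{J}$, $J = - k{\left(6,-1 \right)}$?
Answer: $- \frac{1575059}{25} \approx -63002.0$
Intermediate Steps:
$J = -3$ ($J = \left(-1\right) 3 = -3$)
$j{\left(w,b \right)} = \frac{3}{-3 - \frac{b^{2}}{3}}$ ($j{\left(w,b \right)} = \frac{3}{-3 + \left(\frac{0}{w} + \frac{b^{2}}{-3}\right)} = \frac{3}{-3 + \left(0 + b^{2} \left(- \frac{1}{3}\right)\right)} = \frac{3}{-3 + \left(0 - \frac{b^{2}}{3}\right)} = \frac{3}{-3 - \frac{b^{2}}{3}}$)
$j{\left(-15,Z{\left(-4 \right)} \right)} - 63002 = - \frac{9}{9 + \left(-4\right)^{2}} - 63002 = - \frac{9}{9 + 16} - 63002 = - \frac{9}{25} - 63002 = - \frac{1575059}{25}$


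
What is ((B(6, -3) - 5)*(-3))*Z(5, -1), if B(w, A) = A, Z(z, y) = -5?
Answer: -120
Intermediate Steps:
((B(6, -3) - 5)*(-3))*Z(5, -1) = ((-3 - 5)*(-3))*(-5) = -8*(-3)*(-5) = 24*(-5) = -120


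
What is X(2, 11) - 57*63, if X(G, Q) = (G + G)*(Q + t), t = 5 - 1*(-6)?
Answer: -3503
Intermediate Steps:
t = 11 (t = 5 + 6 = 11)
X(G, Q) = 2*G*(11 + Q) (X(G, Q) = (G + G)*(Q + 11) = (2*G)*(11 + Q) = 2*G*(11 + Q))
X(2, 11) - 57*63 = 2*2*(11 + 11) - 57*63 = 2*2*22 - 3591 = 88 - 3591 = -3503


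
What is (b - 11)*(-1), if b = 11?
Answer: 0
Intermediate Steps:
(b - 11)*(-1) = (11 - 11)*(-1) = 0*(-1) = 0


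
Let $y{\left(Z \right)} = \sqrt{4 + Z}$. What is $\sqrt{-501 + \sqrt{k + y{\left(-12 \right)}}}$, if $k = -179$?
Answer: $\sqrt{-501 + \sqrt{-179 + 2 i \sqrt{2}}} \approx 0.2989 + 22.383 i$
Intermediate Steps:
$\sqrt{-501 + \sqrt{k + y{\left(-12 \right)}}} = \sqrt{-501 + \sqrt{-179 + \sqrt{4 - 12}}} = \sqrt{-501 + \sqrt{-179 + \sqrt{-8}}} = \sqrt{-501 + \sqrt{-179 + 2 i \sqrt{2}}}$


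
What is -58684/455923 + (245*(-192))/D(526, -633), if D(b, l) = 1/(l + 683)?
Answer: -63078291452/26819 ≈ -2.3520e+6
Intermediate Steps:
D(b, l) = 1/(683 + l)
-58684/455923 + (245*(-192))/D(526, -633) = -58684/455923 + (245*(-192))/(1/(683 - 633)) = -58684*1/455923 - 47040/(1/50) = -3452/26819 - 47040/1/50 = -3452/26819 - 47040*50 = -3452/26819 - 2352000 = -63078291452/26819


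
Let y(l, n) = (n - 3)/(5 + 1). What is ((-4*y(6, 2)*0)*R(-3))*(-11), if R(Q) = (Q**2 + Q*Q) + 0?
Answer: 0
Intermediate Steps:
y(l, n) = -1/2 + n/6 (y(l, n) = (-3 + n)/6 = (-3 + n)*(1/6) = -1/2 + n/6)
R(Q) = 2*Q**2 (R(Q) = (Q**2 + Q**2) + 0 = 2*Q**2 + 0 = 2*Q**2)
((-4*y(6, 2)*0)*R(-3))*(-11) = ((-4*(-1/2 + (1/6)*2)*0)*(2*(-3)**2))*(-11) = ((-4*(-1/2 + 1/3)*0)*(2*9))*(-11) = ((-4*(-1/6)*0)*18)*(-11) = (((2/3)*0)*18)*(-11) = (0*18)*(-11) = 0*(-11) = 0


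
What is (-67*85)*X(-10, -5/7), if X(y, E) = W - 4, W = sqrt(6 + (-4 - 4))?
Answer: 22780 - 5695*I*sqrt(2) ≈ 22780.0 - 8053.9*I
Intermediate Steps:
W = I*sqrt(2) (W = sqrt(6 - 8) = sqrt(-2) = I*sqrt(2) ≈ 1.4142*I)
X(y, E) = -4 + I*sqrt(2) (X(y, E) = I*sqrt(2) - 4 = -4 + I*sqrt(2))
(-67*85)*X(-10, -5/7) = (-67*85)*(-4 + I*sqrt(2)) = -5695*(-4 + I*sqrt(2)) = 22780 - 5695*I*sqrt(2)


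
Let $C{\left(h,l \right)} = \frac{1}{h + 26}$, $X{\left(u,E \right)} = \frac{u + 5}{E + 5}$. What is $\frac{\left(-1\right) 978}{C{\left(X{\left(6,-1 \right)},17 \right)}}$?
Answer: $- \frac{56235}{2} \approx -28118.0$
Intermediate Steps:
$X{\left(u,E \right)} = \frac{5 + u}{5 + E}$
$C{\left(h,l \right)} = \frac{1}{26 + h}$
$\frac{\left(-1\right) 978}{C{\left(X{\left(6,-1 \right)},17 \right)}} = \frac{\left(-1\right) 978}{\frac{1}{26 + \frac{5 + 6}{5 - 1}}} = - \frac{978}{\frac{1}{26 + \frac{1}{4} \cdot 11}} = - \frac{978}{\frac{1}{26 + \frac{11}{4}}} = - \frac{978}{\frac{1}{\frac{115}{4}}} = - \frac{978}{\frac{4}{115}} = \left(-978\right) \frac{115}{4} = - \frac{56235}{2}$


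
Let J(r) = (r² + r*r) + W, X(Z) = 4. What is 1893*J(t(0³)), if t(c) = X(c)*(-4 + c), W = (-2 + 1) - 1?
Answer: 965430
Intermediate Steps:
W = -2 (W = -1 - 1 = -2)
t(c) = -16 + 4*c (t(c) = 4*(-4 + c) = -16 + 4*c)
J(r) = -2 + 2*r² (J(r) = (r² + r*r) - 2 = (r² + r²) - 2 = 2*r² - 2 = -2 + 2*r²)
1893*J(t(0³)) = 1893*(-2 + 2*(-16 + 4*0³)²) = 1893*(-2 + 2*(-16 + 4*0)²) = 1893*(-2 + 2*(-16 + 0)²) = 1893*(-2 + 2*(-16)²) = 1893*(-2 + 2*256) = 1893*(-2 + 512) = 1893*510 = 965430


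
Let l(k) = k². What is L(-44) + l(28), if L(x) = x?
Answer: 740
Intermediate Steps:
L(-44) + l(28) = -44 + 28² = -44 + 784 = 740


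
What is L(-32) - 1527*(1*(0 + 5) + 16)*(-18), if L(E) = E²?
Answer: 578230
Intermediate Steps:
L(-32) - 1527*(1*(0 + 5) + 16)*(-18) = (-32)² - 1527*(1*(0 + 5) + 16)*(-18) = 1024 - 1527*(1*5 + 16)*(-18) = 1024 - 1527*(5 + 16)*(-18) = 1024 - 32067*(-18) = 1024 - 1527*(-378) = 1024 + 577206 = 578230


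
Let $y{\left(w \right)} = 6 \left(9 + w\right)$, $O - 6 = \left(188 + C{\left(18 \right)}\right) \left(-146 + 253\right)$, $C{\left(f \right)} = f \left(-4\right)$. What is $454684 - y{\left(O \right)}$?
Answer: $380122$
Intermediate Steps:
$C{\left(f \right)} = - 4 f$
$O = 12418$ ($O = 6 + \left(188 - 72\right) \left(-146 + 253\right) = 6 + \left(188 - 72\right) 107 = 6 + 116 \cdot 107 = 6 + 12412 = 12418$)
$y{\left(w \right)} = 54 + 6 w$
$454684 - y{\left(O \right)} = 454684 - \left(54 + 6 \cdot 12418\right) = 454684 - \left(54 + 74508\right) = 454684 - 74562 = 380122$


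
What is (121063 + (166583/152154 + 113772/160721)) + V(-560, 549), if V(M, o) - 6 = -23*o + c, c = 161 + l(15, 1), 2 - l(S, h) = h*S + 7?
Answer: 139756316521687/1287070686 ≈ 1.0858e+5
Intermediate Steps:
l(S, h) = -5 - S*h (l(S, h) = 2 - (h*S + 7) = 2 - (S*h + 7) = 2 - (7 + S*h) = 2 + (-7 - S*h) = -5 - S*h)
c = 141 (c = 161 + (-5 - 1*15*1) = 161 + (-5 - 15) = 161 - 20 = 141)
V(M, o) = 147 - 23*o (V(M, o) = 6 + (-23*o + 141) = 6 + (141 - 23*o) = 147 - 23*o)
(121063 + (166583/152154 + 113772/160721)) + V(-560, 549) = (121063 + (166583/152154 + 113772/160721)) + (147 - 23*549) = (121063 + (166583*(1/152154) + 113772*(1/160721))) + (147 - 12627) = (121063 + (166583/152154 + 5988/8459)) - 12480 = (121063 + 2320223749/1287070686) - 12480 = 155818958682967/1287070686 - 12480 = 139756316521687/1287070686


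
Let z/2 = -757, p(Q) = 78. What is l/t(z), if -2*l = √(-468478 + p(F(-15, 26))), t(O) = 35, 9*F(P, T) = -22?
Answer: -2*I*√1171/7 ≈ -9.7771*I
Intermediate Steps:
F(P, T) = -22/9 (F(P, T) = (⅑)*(-22) = -22/9)
z = -1514 (z = 2*(-757) = -1514)
l = -10*I*√1171 (l = -√(-468478 + 78)/2 = -10*I*√1171 ≈ -342.2*I)
l/t(z) = -10*I*√1171/35 = -10*I*√1171*(1/35) = -2*I*√1171/7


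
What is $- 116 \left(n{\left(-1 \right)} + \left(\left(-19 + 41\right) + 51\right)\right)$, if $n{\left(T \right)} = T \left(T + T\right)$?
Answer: $-8700$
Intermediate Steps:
$n{\left(T \right)} = 2 T^{2}$ ($n{\left(T \right)} = T 2 T = 2 T^{2}$)
$- 116 \left(n{\left(-1 \right)} + \left(\left(-19 + 41\right) + 51\right)\right) = - 116 \left(2 \left(-1\right)^{2} + \left(\left(-19 + 41\right) + 51\right)\right) = - 116 \left(2 \cdot 1 + \left(22 + 51\right)\right) = - 116 \left(2 + 73\right) = \left(-116\right) 75 = -8700$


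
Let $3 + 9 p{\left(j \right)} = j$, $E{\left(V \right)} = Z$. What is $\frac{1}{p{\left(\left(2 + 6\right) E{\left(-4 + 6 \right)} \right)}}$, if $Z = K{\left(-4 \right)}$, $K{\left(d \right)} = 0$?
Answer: $-3$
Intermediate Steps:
$Z = 0$
$E{\left(V \right)} = 0$
$p{\left(j \right)} = - \frac{1}{3} + \frac{j}{9}$
$\frac{1}{p{\left(\left(2 + 6\right) E{\left(-4 + 6 \right)} \right)}} = \frac{1}{- \frac{1}{3} + \frac{\left(2 + 6\right) 0}{9}} = \frac{1}{- \frac{1}{3} + \frac{8 \cdot 0}{9}} = \frac{1}{- \frac{1}{3} + \frac{1}{9} \cdot 0} = \frac{1}{- \frac{1}{3} + 0} = \frac{1}{- \frac{1}{3}} = -3$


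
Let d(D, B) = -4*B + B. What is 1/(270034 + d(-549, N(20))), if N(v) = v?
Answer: 1/269974 ≈ 3.7041e-6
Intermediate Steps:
d(D, B) = -3*B
1/(270034 + d(-549, N(20))) = 1/(270034 - 3*20) = 1/(270034 - 60) = 1/269974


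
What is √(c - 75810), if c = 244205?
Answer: √168395 ≈ 410.36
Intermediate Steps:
√(c - 75810) = √(244205 - 75810) = √168395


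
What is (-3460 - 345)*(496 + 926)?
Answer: -5410710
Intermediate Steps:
(-3460 - 345)*(496 + 926) = -3805*1422 = -5410710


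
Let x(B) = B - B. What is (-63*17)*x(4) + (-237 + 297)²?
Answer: 3600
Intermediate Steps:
x(B) = 0
(-63*17)*x(4) + (-237 + 297)² = -63*17*0 + (-237 + 297)² = -1071*0 + 60² = 0 + 3600 = 3600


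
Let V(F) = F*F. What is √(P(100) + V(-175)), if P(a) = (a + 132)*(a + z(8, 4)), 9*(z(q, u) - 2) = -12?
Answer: √485817/3 ≈ 232.34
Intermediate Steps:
V(F) = F²
z(q, u) = ⅔ (z(q, u) = 2 + (⅑)*(-12) = 2 - 4/3 = ⅔)
P(a) = (132 + a)*(⅔ + a) (P(a) = (a + 132)*(a + ⅔) = (132 + a)*(⅔ + a))
√(P(100) + V(-175)) = √((88 + 100² + (398/3)*100) + (-175)²) = √((88 + 10000 + 39800/3) + 30625) = √(70064/3 + 30625) = √(161939/3) = √485817/3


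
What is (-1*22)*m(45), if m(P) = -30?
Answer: 660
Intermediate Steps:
(-1*22)*m(45) = -1*22*(-30) = -22*(-30) = 660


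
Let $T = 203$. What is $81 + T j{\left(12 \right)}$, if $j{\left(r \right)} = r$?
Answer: $2517$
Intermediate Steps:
$81 + T j{\left(12 \right)} = 81 + 203 \cdot 12 = 81 + 2436 = 2517$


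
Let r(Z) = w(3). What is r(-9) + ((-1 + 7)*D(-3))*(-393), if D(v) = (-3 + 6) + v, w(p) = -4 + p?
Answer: -1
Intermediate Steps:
r(Z) = -1 (r(Z) = -4 + 3 = -1)
D(v) = 3 + v
r(-9) + ((-1 + 7)*D(-3))*(-393) = -1 + ((-1 + 7)*(3 - 3))*(-393) = -1 + (6*0)*(-393) = -1 + 0*(-393) = -1 + 0 = -1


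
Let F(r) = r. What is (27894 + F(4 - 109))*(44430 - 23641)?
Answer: 577705521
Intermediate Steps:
(27894 + F(4 - 109))*(44430 - 23641) = (27894 + (4 - 109))*(44430 - 23641) = (27894 - 105)*20789 = 27789*20789 = 577705521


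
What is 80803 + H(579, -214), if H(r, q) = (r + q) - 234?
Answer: 80934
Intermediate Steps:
H(r, q) = -234 + q + r (H(r, q) = (q + r) - 234 = -234 + q + r)
80803 + H(579, -214) = 80803 + (-234 - 214 + 579) = 80803 + 131 = 80934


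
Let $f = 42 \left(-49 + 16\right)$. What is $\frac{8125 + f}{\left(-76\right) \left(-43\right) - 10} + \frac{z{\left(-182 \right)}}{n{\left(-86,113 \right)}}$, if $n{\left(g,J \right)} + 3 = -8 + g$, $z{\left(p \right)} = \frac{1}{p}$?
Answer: $\frac{29743391}{14379183} \approx 2.0685$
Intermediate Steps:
$n{\left(g,J \right)} = -11 + g$ ($n{\left(g,J \right)} = -3 + \left(-8 + g\right) = -11 + g$)
$f = -1386$ ($f = 42 \left(-33\right) = -1386$)
$\frac{8125 + f}{\left(-76\right) \left(-43\right) - 10} + \frac{z{\left(-182 \right)}}{n{\left(-86,113 \right)}} = \frac{8125 - 1386}{\left(-76\right) \left(-43\right) - 10} + \frac{1}{\left(-182\right) \left(-11 - 86\right)} = \frac{6739}{3268 - 10} - \frac{1}{182 \left(-97\right)} = \frac{6739}{3258} - - \frac{1}{17654} = 6739 \cdot \frac{1}{3258} + \frac{1}{17654} = \frac{6739}{3258} + \frac{1}{17654} = \frac{29743391}{14379183}$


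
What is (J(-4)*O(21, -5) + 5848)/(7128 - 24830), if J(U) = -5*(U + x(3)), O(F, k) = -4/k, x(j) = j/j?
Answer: -2930/8851 ≈ -0.33104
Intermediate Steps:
x(j) = 1
J(U) = -5 - 5*U (J(U) = -5*(U + 1) = -5*(1 + U) = -5 - 5*U)
(J(-4)*O(21, -5) + 5848)/(7128 - 24830) = ((-5 - 5*(-4))*(-4/(-5)) + 5848)/(7128 - 24830) = ((-5 + 20)*(-4*(-⅕)) + 5848)/(-17702) = (15*(⅘) + 5848)*(-1/17702) = (12 + 5848)*(-1/17702) = 5860*(-1/17702) = -2930/8851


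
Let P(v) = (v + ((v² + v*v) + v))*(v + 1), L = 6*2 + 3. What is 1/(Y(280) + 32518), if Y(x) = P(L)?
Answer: 1/40198 ≈ 2.4877e-5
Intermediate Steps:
L = 15 (L = 12 + 3 = 15)
P(v) = (1 + v)*(2*v + 2*v²) (P(v) = (v + ((v² + v²) + v))*(1 + v) = (v + (2*v² + v))*(1 + v) = (v + (v + 2*v²))*(1 + v) = (2*v + 2*v²)*(1 + v) = (1 + v)*(2*v + 2*v²))
Y(x) = 7680 (Y(x) = 2*15*(1 + 15² + 2*15) = 2*15*(1 + 225 + 30) = 2*15*256 = 7680)
1/(Y(280) + 32518) = 1/(7680 + 32518) = 1/40198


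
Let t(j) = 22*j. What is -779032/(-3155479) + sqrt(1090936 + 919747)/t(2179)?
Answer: 779032/3155479 + sqrt(2010683)/47938 ≈ 0.27646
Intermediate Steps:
-779032/(-3155479) + sqrt(1090936 + 919747)/t(2179) = -779032/(-3155479) + sqrt(1090936 + 919747)/((22*2179)) = -779032*(-1/3155479) + sqrt(2010683)/47938 = 779032/3155479 + sqrt(2010683)*(1/47938) = 779032/3155479 + sqrt(2010683)/47938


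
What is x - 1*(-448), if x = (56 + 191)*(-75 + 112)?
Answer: 9587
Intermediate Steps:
x = 9139 (x = 247*37 = 9139)
x - 1*(-448) = 9139 - 1*(-448) = 9139 + 448 = 9587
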